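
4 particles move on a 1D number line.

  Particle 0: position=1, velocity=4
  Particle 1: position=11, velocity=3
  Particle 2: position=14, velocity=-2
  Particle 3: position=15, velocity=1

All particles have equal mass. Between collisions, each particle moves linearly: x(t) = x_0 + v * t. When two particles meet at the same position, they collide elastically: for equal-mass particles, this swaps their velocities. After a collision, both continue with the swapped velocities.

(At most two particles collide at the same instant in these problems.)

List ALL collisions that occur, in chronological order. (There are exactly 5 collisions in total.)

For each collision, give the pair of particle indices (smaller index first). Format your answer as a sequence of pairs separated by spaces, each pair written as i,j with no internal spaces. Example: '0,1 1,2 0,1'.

Collision at t=3/5: particles 1 and 2 swap velocities; positions: p0=17/5 p1=64/5 p2=64/5 p3=78/5; velocities now: v0=4 v1=-2 v2=3 v3=1
Collision at t=2: particles 2 and 3 swap velocities; positions: p0=9 p1=10 p2=17 p3=17; velocities now: v0=4 v1=-2 v2=1 v3=3
Collision at t=13/6: particles 0 and 1 swap velocities; positions: p0=29/3 p1=29/3 p2=103/6 p3=35/2; velocities now: v0=-2 v1=4 v2=1 v3=3
Collision at t=14/3: particles 1 and 2 swap velocities; positions: p0=14/3 p1=59/3 p2=59/3 p3=25; velocities now: v0=-2 v1=1 v2=4 v3=3
Collision at t=10: particles 2 and 3 swap velocities; positions: p0=-6 p1=25 p2=41 p3=41; velocities now: v0=-2 v1=1 v2=3 v3=4

Answer: 1,2 2,3 0,1 1,2 2,3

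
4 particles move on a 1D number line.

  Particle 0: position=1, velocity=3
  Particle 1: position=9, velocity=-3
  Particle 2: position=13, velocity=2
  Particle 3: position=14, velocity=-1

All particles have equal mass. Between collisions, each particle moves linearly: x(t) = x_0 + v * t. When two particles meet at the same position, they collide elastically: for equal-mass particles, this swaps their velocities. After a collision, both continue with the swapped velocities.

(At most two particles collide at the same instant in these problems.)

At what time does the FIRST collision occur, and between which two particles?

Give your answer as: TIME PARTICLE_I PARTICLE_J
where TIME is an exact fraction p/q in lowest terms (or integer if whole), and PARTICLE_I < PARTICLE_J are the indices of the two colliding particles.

Answer: 1/3 2 3

Derivation:
Pair (0,1): pos 1,9 vel 3,-3 -> gap=8, closing at 6/unit, collide at t=4/3
Pair (1,2): pos 9,13 vel -3,2 -> not approaching (rel speed -5 <= 0)
Pair (2,3): pos 13,14 vel 2,-1 -> gap=1, closing at 3/unit, collide at t=1/3
Earliest collision: t=1/3 between 2 and 3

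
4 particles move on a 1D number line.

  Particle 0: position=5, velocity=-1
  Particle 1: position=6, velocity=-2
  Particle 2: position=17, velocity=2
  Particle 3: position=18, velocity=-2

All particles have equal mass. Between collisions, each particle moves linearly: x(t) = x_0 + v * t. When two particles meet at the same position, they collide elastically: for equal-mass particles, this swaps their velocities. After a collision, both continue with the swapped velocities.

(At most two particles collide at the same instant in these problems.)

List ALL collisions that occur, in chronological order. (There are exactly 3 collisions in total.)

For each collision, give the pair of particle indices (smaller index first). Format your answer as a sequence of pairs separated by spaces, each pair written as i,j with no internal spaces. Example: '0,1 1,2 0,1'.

Collision at t=1/4: particles 2 and 3 swap velocities; positions: p0=19/4 p1=11/2 p2=35/2 p3=35/2; velocities now: v0=-1 v1=-2 v2=-2 v3=2
Collision at t=1: particles 0 and 1 swap velocities; positions: p0=4 p1=4 p2=16 p3=19; velocities now: v0=-2 v1=-1 v2=-2 v3=2
Collision at t=13: particles 1 and 2 swap velocities; positions: p0=-20 p1=-8 p2=-8 p3=43; velocities now: v0=-2 v1=-2 v2=-1 v3=2

Answer: 2,3 0,1 1,2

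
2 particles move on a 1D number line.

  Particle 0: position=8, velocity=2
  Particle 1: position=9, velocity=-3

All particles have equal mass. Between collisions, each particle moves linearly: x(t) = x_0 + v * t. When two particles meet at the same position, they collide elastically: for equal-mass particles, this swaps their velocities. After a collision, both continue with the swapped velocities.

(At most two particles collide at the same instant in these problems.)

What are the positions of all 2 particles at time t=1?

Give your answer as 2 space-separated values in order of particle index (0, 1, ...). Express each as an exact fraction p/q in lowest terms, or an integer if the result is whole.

Answer: 6 10

Derivation:
Collision at t=1/5: particles 0 and 1 swap velocities; positions: p0=42/5 p1=42/5; velocities now: v0=-3 v1=2
Advance to t=1 (no further collisions before then); velocities: v0=-3 v1=2; positions = 6 10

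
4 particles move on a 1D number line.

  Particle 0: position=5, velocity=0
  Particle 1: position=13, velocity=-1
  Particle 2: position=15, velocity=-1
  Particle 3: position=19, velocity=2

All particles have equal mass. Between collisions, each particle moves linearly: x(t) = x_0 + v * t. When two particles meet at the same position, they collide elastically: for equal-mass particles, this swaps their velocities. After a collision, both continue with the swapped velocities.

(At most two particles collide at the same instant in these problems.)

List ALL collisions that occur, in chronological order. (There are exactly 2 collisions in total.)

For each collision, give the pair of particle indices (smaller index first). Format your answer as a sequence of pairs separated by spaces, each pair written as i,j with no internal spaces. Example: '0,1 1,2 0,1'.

Answer: 0,1 1,2

Derivation:
Collision at t=8: particles 0 and 1 swap velocities; positions: p0=5 p1=5 p2=7 p3=35; velocities now: v0=-1 v1=0 v2=-1 v3=2
Collision at t=10: particles 1 and 2 swap velocities; positions: p0=3 p1=5 p2=5 p3=39; velocities now: v0=-1 v1=-1 v2=0 v3=2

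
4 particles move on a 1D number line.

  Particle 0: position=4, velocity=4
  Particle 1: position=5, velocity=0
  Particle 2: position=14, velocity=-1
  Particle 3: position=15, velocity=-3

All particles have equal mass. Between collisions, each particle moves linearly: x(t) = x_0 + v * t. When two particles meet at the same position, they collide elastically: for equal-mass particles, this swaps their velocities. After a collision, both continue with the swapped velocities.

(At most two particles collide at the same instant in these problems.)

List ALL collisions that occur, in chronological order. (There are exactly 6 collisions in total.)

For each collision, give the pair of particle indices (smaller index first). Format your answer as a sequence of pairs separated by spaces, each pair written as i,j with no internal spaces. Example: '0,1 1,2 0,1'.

Answer: 0,1 2,3 1,2 2,3 0,1 1,2

Derivation:
Collision at t=1/4: particles 0 and 1 swap velocities; positions: p0=5 p1=5 p2=55/4 p3=57/4; velocities now: v0=0 v1=4 v2=-1 v3=-3
Collision at t=1/2: particles 2 and 3 swap velocities; positions: p0=5 p1=6 p2=27/2 p3=27/2; velocities now: v0=0 v1=4 v2=-3 v3=-1
Collision at t=11/7: particles 1 and 2 swap velocities; positions: p0=5 p1=72/7 p2=72/7 p3=87/7; velocities now: v0=0 v1=-3 v2=4 v3=-1
Collision at t=2: particles 2 and 3 swap velocities; positions: p0=5 p1=9 p2=12 p3=12; velocities now: v0=0 v1=-3 v2=-1 v3=4
Collision at t=10/3: particles 0 and 1 swap velocities; positions: p0=5 p1=5 p2=32/3 p3=52/3; velocities now: v0=-3 v1=0 v2=-1 v3=4
Collision at t=9: particles 1 and 2 swap velocities; positions: p0=-12 p1=5 p2=5 p3=40; velocities now: v0=-3 v1=-1 v2=0 v3=4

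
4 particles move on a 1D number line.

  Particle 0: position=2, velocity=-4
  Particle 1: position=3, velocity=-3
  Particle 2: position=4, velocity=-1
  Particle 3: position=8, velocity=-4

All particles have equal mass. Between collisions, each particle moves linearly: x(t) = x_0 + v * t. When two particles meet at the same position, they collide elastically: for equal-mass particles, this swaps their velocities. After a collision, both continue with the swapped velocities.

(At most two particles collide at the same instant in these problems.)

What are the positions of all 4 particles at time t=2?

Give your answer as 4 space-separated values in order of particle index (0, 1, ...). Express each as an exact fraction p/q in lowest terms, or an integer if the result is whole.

Collision at t=4/3: particles 2 and 3 swap velocities; positions: p0=-10/3 p1=-1 p2=8/3 p3=8/3; velocities now: v0=-4 v1=-3 v2=-4 v3=-1
Advance to t=2 (no further collisions before then); velocities: v0=-4 v1=-3 v2=-4 v3=-1; positions = -6 -3 0 2

Answer: -6 -3 0 2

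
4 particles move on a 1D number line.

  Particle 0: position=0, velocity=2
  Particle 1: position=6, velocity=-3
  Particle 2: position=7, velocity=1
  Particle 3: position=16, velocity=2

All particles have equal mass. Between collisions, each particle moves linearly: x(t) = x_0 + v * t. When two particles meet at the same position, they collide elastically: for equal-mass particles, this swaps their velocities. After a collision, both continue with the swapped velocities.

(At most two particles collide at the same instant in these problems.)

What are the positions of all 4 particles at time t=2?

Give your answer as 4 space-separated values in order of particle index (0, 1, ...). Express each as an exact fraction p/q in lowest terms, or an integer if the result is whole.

Answer: 0 4 9 20

Derivation:
Collision at t=6/5: particles 0 and 1 swap velocities; positions: p0=12/5 p1=12/5 p2=41/5 p3=92/5; velocities now: v0=-3 v1=2 v2=1 v3=2
Advance to t=2 (no further collisions before then); velocities: v0=-3 v1=2 v2=1 v3=2; positions = 0 4 9 20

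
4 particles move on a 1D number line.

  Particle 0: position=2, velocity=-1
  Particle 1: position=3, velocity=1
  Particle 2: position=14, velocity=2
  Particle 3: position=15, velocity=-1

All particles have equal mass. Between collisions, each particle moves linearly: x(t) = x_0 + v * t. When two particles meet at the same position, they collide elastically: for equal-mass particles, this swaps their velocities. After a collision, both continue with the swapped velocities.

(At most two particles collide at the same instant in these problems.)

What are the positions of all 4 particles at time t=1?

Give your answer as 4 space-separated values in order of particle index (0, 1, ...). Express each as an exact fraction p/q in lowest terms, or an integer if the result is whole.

Answer: 1 4 14 16

Derivation:
Collision at t=1/3: particles 2 and 3 swap velocities; positions: p0=5/3 p1=10/3 p2=44/3 p3=44/3; velocities now: v0=-1 v1=1 v2=-1 v3=2
Advance to t=1 (no further collisions before then); velocities: v0=-1 v1=1 v2=-1 v3=2; positions = 1 4 14 16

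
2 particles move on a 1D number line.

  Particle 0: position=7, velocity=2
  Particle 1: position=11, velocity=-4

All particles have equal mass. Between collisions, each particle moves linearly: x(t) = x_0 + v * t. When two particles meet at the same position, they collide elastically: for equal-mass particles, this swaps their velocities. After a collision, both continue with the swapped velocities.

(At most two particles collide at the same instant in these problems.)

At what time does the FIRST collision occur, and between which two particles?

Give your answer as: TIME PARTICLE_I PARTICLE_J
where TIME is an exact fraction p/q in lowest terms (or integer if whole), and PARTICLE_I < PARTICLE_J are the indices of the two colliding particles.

Pair (0,1): pos 7,11 vel 2,-4 -> gap=4, closing at 6/unit, collide at t=2/3
Earliest collision: t=2/3 between 0 and 1

Answer: 2/3 0 1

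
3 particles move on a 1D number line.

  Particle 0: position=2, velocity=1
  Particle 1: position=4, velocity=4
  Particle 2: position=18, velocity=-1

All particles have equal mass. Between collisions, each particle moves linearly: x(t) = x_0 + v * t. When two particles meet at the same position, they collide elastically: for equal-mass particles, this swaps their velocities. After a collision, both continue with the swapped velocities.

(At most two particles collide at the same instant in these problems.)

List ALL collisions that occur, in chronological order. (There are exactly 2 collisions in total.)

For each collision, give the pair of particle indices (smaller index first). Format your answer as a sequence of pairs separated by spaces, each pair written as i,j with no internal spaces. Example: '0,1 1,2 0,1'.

Answer: 1,2 0,1

Derivation:
Collision at t=14/5: particles 1 and 2 swap velocities; positions: p0=24/5 p1=76/5 p2=76/5; velocities now: v0=1 v1=-1 v2=4
Collision at t=8: particles 0 and 1 swap velocities; positions: p0=10 p1=10 p2=36; velocities now: v0=-1 v1=1 v2=4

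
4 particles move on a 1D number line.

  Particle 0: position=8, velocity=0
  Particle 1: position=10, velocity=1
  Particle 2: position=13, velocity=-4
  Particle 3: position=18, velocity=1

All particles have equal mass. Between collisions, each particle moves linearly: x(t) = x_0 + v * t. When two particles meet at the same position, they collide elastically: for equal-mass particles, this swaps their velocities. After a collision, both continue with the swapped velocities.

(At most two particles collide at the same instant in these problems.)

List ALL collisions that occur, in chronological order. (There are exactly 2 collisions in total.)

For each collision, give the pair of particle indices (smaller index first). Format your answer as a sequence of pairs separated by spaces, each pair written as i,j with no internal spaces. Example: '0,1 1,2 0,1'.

Collision at t=3/5: particles 1 and 2 swap velocities; positions: p0=8 p1=53/5 p2=53/5 p3=93/5; velocities now: v0=0 v1=-4 v2=1 v3=1
Collision at t=5/4: particles 0 and 1 swap velocities; positions: p0=8 p1=8 p2=45/4 p3=77/4; velocities now: v0=-4 v1=0 v2=1 v3=1

Answer: 1,2 0,1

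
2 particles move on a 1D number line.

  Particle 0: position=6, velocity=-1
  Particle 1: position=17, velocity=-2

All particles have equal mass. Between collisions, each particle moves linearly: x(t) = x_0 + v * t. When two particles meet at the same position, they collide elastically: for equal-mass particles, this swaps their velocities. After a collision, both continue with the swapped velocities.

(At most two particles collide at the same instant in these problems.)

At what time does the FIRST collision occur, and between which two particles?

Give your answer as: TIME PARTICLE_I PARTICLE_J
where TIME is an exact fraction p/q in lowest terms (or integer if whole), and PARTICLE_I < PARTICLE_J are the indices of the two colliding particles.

Pair (0,1): pos 6,17 vel -1,-2 -> gap=11, closing at 1/unit, collide at t=11
Earliest collision: t=11 between 0 and 1

Answer: 11 0 1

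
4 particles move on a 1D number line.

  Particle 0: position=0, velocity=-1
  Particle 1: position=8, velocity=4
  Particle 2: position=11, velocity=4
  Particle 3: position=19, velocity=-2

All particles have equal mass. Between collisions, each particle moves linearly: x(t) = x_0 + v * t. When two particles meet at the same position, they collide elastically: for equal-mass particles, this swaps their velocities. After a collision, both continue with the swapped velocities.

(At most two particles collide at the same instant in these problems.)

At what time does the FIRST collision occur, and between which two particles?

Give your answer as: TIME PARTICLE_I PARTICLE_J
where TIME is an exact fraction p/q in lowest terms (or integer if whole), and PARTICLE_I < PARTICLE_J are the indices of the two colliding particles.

Pair (0,1): pos 0,8 vel -1,4 -> not approaching (rel speed -5 <= 0)
Pair (1,2): pos 8,11 vel 4,4 -> not approaching (rel speed 0 <= 0)
Pair (2,3): pos 11,19 vel 4,-2 -> gap=8, closing at 6/unit, collide at t=4/3
Earliest collision: t=4/3 between 2 and 3

Answer: 4/3 2 3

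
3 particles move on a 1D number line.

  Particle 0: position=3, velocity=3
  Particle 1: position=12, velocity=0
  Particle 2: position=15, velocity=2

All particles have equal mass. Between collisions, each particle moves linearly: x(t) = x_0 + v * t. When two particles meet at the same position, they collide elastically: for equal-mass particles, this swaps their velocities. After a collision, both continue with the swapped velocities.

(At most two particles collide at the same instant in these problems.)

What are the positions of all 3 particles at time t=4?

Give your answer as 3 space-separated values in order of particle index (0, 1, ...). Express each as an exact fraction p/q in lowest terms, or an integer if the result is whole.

Answer: 12 15 23

Derivation:
Collision at t=3: particles 0 and 1 swap velocities; positions: p0=12 p1=12 p2=21; velocities now: v0=0 v1=3 v2=2
Advance to t=4 (no further collisions before then); velocities: v0=0 v1=3 v2=2; positions = 12 15 23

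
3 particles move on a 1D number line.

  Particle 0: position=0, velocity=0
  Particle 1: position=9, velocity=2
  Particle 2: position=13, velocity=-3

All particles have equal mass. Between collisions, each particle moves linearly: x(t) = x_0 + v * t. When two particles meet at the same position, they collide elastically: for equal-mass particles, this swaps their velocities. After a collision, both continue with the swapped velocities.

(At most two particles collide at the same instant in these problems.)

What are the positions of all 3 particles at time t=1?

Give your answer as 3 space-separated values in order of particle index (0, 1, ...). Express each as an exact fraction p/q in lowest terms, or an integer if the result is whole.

Collision at t=4/5: particles 1 and 2 swap velocities; positions: p0=0 p1=53/5 p2=53/5; velocities now: v0=0 v1=-3 v2=2
Advance to t=1 (no further collisions before then); velocities: v0=0 v1=-3 v2=2; positions = 0 10 11

Answer: 0 10 11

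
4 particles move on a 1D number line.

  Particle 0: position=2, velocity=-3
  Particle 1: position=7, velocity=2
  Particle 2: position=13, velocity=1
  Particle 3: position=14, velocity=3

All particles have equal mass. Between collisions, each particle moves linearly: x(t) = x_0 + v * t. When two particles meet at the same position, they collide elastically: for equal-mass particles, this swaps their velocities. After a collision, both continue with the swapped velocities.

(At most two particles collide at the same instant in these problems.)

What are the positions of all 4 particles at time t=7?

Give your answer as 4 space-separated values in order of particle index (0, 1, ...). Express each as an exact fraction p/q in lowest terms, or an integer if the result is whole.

Answer: -19 20 21 35

Derivation:
Collision at t=6: particles 1 and 2 swap velocities; positions: p0=-16 p1=19 p2=19 p3=32; velocities now: v0=-3 v1=1 v2=2 v3=3
Advance to t=7 (no further collisions before then); velocities: v0=-3 v1=1 v2=2 v3=3; positions = -19 20 21 35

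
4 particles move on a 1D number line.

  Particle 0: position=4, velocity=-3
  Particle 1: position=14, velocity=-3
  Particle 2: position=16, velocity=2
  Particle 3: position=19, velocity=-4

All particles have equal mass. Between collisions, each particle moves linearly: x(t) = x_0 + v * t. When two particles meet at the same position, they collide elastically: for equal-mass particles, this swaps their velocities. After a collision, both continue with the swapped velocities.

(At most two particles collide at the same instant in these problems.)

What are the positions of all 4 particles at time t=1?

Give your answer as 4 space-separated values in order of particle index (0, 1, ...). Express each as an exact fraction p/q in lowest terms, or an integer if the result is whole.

Collision at t=1/2: particles 2 and 3 swap velocities; positions: p0=5/2 p1=25/2 p2=17 p3=17; velocities now: v0=-3 v1=-3 v2=-4 v3=2
Advance to t=1 (no further collisions before then); velocities: v0=-3 v1=-3 v2=-4 v3=2; positions = 1 11 15 18

Answer: 1 11 15 18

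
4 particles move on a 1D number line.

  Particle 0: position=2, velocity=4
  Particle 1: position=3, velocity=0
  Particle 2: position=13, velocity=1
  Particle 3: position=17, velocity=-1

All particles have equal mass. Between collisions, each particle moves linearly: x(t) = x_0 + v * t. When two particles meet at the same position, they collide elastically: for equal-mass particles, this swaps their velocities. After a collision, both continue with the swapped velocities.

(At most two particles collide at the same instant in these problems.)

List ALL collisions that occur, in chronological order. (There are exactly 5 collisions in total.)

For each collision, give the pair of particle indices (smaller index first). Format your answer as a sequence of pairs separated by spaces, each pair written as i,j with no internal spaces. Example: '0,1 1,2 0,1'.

Collision at t=1/4: particles 0 and 1 swap velocities; positions: p0=3 p1=3 p2=53/4 p3=67/4; velocities now: v0=0 v1=4 v2=1 v3=-1
Collision at t=2: particles 2 and 3 swap velocities; positions: p0=3 p1=10 p2=15 p3=15; velocities now: v0=0 v1=4 v2=-1 v3=1
Collision at t=3: particles 1 and 2 swap velocities; positions: p0=3 p1=14 p2=14 p3=16; velocities now: v0=0 v1=-1 v2=4 v3=1
Collision at t=11/3: particles 2 and 3 swap velocities; positions: p0=3 p1=40/3 p2=50/3 p3=50/3; velocities now: v0=0 v1=-1 v2=1 v3=4
Collision at t=14: particles 0 and 1 swap velocities; positions: p0=3 p1=3 p2=27 p3=58; velocities now: v0=-1 v1=0 v2=1 v3=4

Answer: 0,1 2,3 1,2 2,3 0,1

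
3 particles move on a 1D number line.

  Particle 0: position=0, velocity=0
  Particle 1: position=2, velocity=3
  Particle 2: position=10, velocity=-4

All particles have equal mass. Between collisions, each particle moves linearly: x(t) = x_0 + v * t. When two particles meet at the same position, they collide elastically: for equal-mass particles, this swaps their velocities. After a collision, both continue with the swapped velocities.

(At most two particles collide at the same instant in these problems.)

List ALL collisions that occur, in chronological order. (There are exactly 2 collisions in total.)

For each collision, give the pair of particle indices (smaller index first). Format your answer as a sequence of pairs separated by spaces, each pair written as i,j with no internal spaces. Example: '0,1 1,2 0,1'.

Collision at t=8/7: particles 1 and 2 swap velocities; positions: p0=0 p1=38/7 p2=38/7; velocities now: v0=0 v1=-4 v2=3
Collision at t=5/2: particles 0 and 1 swap velocities; positions: p0=0 p1=0 p2=19/2; velocities now: v0=-4 v1=0 v2=3

Answer: 1,2 0,1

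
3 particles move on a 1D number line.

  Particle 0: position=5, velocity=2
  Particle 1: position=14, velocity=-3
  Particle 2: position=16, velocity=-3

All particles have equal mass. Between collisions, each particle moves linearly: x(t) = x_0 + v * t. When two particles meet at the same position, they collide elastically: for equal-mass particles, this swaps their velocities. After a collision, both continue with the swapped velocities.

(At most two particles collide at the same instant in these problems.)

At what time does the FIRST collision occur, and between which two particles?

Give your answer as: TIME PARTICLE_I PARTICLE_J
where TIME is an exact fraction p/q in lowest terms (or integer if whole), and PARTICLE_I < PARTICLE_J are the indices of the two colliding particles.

Pair (0,1): pos 5,14 vel 2,-3 -> gap=9, closing at 5/unit, collide at t=9/5
Pair (1,2): pos 14,16 vel -3,-3 -> not approaching (rel speed 0 <= 0)
Earliest collision: t=9/5 between 0 and 1

Answer: 9/5 0 1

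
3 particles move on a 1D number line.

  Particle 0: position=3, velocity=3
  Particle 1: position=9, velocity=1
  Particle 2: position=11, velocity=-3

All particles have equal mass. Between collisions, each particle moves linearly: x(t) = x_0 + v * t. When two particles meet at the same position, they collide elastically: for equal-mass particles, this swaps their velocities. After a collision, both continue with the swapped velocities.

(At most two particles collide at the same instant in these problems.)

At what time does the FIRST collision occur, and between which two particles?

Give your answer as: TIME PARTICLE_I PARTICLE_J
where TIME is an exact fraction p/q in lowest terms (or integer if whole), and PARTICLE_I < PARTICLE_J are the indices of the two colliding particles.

Pair (0,1): pos 3,9 vel 3,1 -> gap=6, closing at 2/unit, collide at t=3
Pair (1,2): pos 9,11 vel 1,-3 -> gap=2, closing at 4/unit, collide at t=1/2
Earliest collision: t=1/2 between 1 and 2

Answer: 1/2 1 2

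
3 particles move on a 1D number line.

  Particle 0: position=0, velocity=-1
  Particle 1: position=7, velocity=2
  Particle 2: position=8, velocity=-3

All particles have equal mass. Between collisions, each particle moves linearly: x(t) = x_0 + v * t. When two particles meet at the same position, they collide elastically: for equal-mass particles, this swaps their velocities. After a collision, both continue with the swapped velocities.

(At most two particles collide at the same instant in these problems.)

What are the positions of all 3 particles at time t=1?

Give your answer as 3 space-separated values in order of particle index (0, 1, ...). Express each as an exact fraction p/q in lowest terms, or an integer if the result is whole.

Answer: -1 5 9

Derivation:
Collision at t=1/5: particles 1 and 2 swap velocities; positions: p0=-1/5 p1=37/5 p2=37/5; velocities now: v0=-1 v1=-3 v2=2
Advance to t=1 (no further collisions before then); velocities: v0=-1 v1=-3 v2=2; positions = -1 5 9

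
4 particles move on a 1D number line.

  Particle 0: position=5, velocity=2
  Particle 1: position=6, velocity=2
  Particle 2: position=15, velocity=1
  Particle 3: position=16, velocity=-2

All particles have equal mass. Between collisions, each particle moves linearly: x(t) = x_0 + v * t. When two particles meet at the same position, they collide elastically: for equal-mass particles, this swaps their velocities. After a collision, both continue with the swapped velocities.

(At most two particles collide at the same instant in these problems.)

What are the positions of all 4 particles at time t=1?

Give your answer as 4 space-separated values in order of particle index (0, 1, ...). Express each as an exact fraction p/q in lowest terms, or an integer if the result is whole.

Answer: 7 8 14 16

Derivation:
Collision at t=1/3: particles 2 and 3 swap velocities; positions: p0=17/3 p1=20/3 p2=46/3 p3=46/3; velocities now: v0=2 v1=2 v2=-2 v3=1
Advance to t=1 (no further collisions before then); velocities: v0=2 v1=2 v2=-2 v3=1; positions = 7 8 14 16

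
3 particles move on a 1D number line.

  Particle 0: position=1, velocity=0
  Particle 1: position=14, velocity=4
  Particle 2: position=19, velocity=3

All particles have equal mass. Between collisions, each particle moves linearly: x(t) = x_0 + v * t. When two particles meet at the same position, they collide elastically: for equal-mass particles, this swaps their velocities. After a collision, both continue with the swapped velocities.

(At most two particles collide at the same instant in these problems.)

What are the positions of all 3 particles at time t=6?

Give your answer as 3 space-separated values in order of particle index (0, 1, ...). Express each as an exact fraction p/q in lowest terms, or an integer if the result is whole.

Collision at t=5: particles 1 and 2 swap velocities; positions: p0=1 p1=34 p2=34; velocities now: v0=0 v1=3 v2=4
Advance to t=6 (no further collisions before then); velocities: v0=0 v1=3 v2=4; positions = 1 37 38

Answer: 1 37 38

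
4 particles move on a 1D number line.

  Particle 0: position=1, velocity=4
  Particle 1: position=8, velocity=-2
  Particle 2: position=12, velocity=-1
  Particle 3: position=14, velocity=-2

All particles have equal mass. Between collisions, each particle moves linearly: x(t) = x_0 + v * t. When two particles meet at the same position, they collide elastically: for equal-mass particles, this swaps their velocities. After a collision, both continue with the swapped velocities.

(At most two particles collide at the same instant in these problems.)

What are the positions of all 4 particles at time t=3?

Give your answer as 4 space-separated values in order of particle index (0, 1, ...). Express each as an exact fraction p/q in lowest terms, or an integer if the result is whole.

Collision at t=7/6: particles 0 and 1 swap velocities; positions: p0=17/3 p1=17/3 p2=65/6 p3=35/3; velocities now: v0=-2 v1=4 v2=-1 v3=-2
Collision at t=2: particles 2 and 3 swap velocities; positions: p0=4 p1=9 p2=10 p3=10; velocities now: v0=-2 v1=4 v2=-2 v3=-1
Collision at t=13/6: particles 1 and 2 swap velocities; positions: p0=11/3 p1=29/3 p2=29/3 p3=59/6; velocities now: v0=-2 v1=-2 v2=4 v3=-1
Collision at t=11/5: particles 2 and 3 swap velocities; positions: p0=18/5 p1=48/5 p2=49/5 p3=49/5; velocities now: v0=-2 v1=-2 v2=-1 v3=4
Advance to t=3 (no further collisions before then); velocities: v0=-2 v1=-2 v2=-1 v3=4; positions = 2 8 9 13

Answer: 2 8 9 13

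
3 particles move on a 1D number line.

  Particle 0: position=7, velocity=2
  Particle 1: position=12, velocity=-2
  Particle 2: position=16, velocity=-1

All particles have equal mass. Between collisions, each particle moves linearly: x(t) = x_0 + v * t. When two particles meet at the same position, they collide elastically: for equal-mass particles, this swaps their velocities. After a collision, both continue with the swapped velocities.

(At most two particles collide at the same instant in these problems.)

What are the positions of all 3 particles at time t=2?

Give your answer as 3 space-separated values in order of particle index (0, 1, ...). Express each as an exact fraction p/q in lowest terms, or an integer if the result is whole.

Collision at t=5/4: particles 0 and 1 swap velocities; positions: p0=19/2 p1=19/2 p2=59/4; velocities now: v0=-2 v1=2 v2=-1
Advance to t=2 (no further collisions before then); velocities: v0=-2 v1=2 v2=-1; positions = 8 11 14

Answer: 8 11 14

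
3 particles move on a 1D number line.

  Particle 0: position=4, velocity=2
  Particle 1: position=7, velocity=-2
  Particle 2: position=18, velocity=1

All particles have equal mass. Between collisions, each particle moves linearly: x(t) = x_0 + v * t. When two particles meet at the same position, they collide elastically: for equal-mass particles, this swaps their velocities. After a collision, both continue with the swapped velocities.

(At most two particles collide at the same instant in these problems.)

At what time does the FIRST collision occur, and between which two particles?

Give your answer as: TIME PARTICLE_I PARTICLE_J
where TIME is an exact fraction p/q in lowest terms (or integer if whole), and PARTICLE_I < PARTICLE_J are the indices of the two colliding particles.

Pair (0,1): pos 4,7 vel 2,-2 -> gap=3, closing at 4/unit, collide at t=3/4
Pair (1,2): pos 7,18 vel -2,1 -> not approaching (rel speed -3 <= 0)
Earliest collision: t=3/4 between 0 and 1

Answer: 3/4 0 1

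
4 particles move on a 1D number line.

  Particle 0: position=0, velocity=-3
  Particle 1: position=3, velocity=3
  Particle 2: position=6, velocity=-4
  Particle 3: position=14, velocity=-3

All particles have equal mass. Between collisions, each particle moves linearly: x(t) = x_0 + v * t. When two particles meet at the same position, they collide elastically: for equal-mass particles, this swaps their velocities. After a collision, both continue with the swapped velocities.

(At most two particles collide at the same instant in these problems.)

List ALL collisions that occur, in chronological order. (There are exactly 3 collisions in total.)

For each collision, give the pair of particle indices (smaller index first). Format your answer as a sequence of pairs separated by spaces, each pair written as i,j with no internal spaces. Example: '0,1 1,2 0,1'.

Collision at t=3/7: particles 1 and 2 swap velocities; positions: p0=-9/7 p1=30/7 p2=30/7 p3=89/7; velocities now: v0=-3 v1=-4 v2=3 v3=-3
Collision at t=11/6: particles 2 and 3 swap velocities; positions: p0=-11/2 p1=-4/3 p2=17/2 p3=17/2; velocities now: v0=-3 v1=-4 v2=-3 v3=3
Collision at t=6: particles 0 and 1 swap velocities; positions: p0=-18 p1=-18 p2=-4 p3=21; velocities now: v0=-4 v1=-3 v2=-3 v3=3

Answer: 1,2 2,3 0,1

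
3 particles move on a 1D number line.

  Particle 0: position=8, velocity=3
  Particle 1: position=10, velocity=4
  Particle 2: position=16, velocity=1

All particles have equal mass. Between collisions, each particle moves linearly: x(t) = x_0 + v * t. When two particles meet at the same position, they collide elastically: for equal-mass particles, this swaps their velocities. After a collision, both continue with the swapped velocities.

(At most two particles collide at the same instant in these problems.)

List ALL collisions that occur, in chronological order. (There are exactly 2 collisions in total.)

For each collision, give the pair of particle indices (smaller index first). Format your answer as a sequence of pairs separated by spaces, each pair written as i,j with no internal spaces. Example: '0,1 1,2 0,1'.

Answer: 1,2 0,1

Derivation:
Collision at t=2: particles 1 and 2 swap velocities; positions: p0=14 p1=18 p2=18; velocities now: v0=3 v1=1 v2=4
Collision at t=4: particles 0 and 1 swap velocities; positions: p0=20 p1=20 p2=26; velocities now: v0=1 v1=3 v2=4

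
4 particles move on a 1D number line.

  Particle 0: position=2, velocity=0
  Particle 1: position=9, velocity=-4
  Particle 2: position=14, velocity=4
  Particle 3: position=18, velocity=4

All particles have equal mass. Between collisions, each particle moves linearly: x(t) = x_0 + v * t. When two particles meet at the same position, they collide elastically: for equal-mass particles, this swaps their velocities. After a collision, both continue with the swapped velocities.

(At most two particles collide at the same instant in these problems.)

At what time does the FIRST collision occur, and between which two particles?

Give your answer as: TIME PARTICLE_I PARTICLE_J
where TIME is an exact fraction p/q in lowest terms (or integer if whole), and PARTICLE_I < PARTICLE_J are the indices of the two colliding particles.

Pair (0,1): pos 2,9 vel 0,-4 -> gap=7, closing at 4/unit, collide at t=7/4
Pair (1,2): pos 9,14 vel -4,4 -> not approaching (rel speed -8 <= 0)
Pair (2,3): pos 14,18 vel 4,4 -> not approaching (rel speed 0 <= 0)
Earliest collision: t=7/4 between 0 and 1

Answer: 7/4 0 1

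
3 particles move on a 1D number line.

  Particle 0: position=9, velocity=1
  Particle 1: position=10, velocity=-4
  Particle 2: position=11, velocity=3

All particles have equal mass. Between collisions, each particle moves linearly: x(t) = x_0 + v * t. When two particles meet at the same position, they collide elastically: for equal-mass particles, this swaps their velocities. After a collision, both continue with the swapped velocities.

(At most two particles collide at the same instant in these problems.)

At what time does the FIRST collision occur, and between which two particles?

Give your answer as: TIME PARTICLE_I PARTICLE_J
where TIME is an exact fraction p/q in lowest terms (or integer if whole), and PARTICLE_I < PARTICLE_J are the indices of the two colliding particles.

Pair (0,1): pos 9,10 vel 1,-4 -> gap=1, closing at 5/unit, collide at t=1/5
Pair (1,2): pos 10,11 vel -4,3 -> not approaching (rel speed -7 <= 0)
Earliest collision: t=1/5 between 0 and 1

Answer: 1/5 0 1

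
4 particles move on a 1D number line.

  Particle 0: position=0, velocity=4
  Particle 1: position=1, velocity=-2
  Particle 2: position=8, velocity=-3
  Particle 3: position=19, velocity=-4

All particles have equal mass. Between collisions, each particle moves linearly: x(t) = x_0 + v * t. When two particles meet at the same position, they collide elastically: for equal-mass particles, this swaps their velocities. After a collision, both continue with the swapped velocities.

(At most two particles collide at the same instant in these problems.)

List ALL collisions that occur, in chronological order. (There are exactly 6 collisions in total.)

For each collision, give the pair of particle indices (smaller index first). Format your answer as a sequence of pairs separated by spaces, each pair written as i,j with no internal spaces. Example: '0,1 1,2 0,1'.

Collision at t=1/6: particles 0 and 1 swap velocities; positions: p0=2/3 p1=2/3 p2=15/2 p3=55/3; velocities now: v0=-2 v1=4 v2=-3 v3=-4
Collision at t=8/7: particles 1 and 2 swap velocities; positions: p0=-9/7 p1=32/7 p2=32/7 p3=101/7; velocities now: v0=-2 v1=-3 v2=4 v3=-4
Collision at t=19/8: particles 2 and 3 swap velocities; positions: p0=-15/4 p1=7/8 p2=19/2 p3=19/2; velocities now: v0=-2 v1=-3 v2=-4 v3=4
Collision at t=7: particles 0 and 1 swap velocities; positions: p0=-13 p1=-13 p2=-9 p3=28; velocities now: v0=-3 v1=-2 v2=-4 v3=4
Collision at t=9: particles 1 and 2 swap velocities; positions: p0=-19 p1=-17 p2=-17 p3=36; velocities now: v0=-3 v1=-4 v2=-2 v3=4
Collision at t=11: particles 0 and 1 swap velocities; positions: p0=-25 p1=-25 p2=-21 p3=44; velocities now: v0=-4 v1=-3 v2=-2 v3=4

Answer: 0,1 1,2 2,3 0,1 1,2 0,1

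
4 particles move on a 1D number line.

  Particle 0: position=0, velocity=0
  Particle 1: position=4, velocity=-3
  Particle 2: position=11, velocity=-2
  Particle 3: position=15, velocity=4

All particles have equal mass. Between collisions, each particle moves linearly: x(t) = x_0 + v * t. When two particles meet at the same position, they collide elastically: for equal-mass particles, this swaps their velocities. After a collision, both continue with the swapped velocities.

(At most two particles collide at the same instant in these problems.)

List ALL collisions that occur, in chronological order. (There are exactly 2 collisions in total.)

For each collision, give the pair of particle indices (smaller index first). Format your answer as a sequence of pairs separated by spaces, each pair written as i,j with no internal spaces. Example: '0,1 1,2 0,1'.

Answer: 0,1 1,2

Derivation:
Collision at t=4/3: particles 0 and 1 swap velocities; positions: p0=0 p1=0 p2=25/3 p3=61/3; velocities now: v0=-3 v1=0 v2=-2 v3=4
Collision at t=11/2: particles 1 and 2 swap velocities; positions: p0=-25/2 p1=0 p2=0 p3=37; velocities now: v0=-3 v1=-2 v2=0 v3=4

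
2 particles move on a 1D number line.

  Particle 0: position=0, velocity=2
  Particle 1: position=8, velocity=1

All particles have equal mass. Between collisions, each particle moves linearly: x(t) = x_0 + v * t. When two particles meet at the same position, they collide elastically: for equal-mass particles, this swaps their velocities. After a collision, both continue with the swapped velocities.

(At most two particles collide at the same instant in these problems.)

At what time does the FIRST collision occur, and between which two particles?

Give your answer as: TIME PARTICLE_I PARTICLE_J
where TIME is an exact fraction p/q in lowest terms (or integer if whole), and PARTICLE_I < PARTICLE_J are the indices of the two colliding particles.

Answer: 8 0 1

Derivation:
Pair (0,1): pos 0,8 vel 2,1 -> gap=8, closing at 1/unit, collide at t=8
Earliest collision: t=8 between 0 and 1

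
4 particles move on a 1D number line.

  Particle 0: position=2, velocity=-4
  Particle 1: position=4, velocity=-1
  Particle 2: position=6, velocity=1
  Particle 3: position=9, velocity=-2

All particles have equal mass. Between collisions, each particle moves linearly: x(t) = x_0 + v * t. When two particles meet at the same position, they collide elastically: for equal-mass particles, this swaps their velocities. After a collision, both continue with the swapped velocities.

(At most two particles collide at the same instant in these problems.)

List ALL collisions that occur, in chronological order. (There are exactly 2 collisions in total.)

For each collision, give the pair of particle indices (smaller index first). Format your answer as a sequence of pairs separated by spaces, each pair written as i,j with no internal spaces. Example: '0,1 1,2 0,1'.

Answer: 2,3 1,2

Derivation:
Collision at t=1: particles 2 and 3 swap velocities; positions: p0=-2 p1=3 p2=7 p3=7; velocities now: v0=-4 v1=-1 v2=-2 v3=1
Collision at t=5: particles 1 and 2 swap velocities; positions: p0=-18 p1=-1 p2=-1 p3=11; velocities now: v0=-4 v1=-2 v2=-1 v3=1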